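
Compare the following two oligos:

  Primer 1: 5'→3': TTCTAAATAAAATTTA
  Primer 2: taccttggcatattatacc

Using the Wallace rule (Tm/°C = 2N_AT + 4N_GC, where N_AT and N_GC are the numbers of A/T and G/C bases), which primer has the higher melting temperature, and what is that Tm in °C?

Primer 2, 52°C

Primer 1: A+T=15, G+C=1 → Tm = 2(15)+4(1) = 34°C
Primer 2: A+T=12, G+C=7 → Tm = 2(12)+4(7) = 52°C
34°C vs 52°C → primer 2 is higher.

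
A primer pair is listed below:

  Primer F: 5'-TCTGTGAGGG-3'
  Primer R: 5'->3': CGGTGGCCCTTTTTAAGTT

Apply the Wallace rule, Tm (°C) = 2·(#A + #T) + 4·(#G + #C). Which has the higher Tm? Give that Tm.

Primer F: A+T=4, G+C=6 → Tm = 2(4)+4(6) = 32°C
Primer R: A+T=10, G+C=9 → Tm = 2(10)+4(9) = 56°C
32°C vs 56°C → primer R is higher.

Primer R, 56°C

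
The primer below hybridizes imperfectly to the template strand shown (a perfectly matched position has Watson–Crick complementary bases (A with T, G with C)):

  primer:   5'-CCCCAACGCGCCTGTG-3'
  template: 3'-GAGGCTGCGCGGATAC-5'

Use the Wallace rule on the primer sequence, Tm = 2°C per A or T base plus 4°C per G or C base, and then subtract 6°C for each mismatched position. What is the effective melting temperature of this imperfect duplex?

Primer base counts: A=2, T=2, G=4, C=8 → A+T=4, G+C=12
Perfect-match Tm = 2(4) + 4(12) = 8 + 48 = 56°C
Mismatches (positions where the bases are not complementary): 3 (at positions 2, 5, 14)
Effective Tm = 56 − 3×6 = 56 − 18 = 38°C

38°C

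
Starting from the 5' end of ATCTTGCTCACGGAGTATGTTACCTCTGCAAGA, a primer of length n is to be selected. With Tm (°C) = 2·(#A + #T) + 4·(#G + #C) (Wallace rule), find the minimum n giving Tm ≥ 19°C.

First 6 bases: ATCTTG → Tm = 16°C (< 19°C)
First 7 bases: ATCTTGC → Tm = 20°C (≥ 19°C)
Each additional base adds 2°C (A/T) or 4°C (G/C), so Tm is non-decreasing in n; n = 7 is the first length to reach 19°C.

n = 7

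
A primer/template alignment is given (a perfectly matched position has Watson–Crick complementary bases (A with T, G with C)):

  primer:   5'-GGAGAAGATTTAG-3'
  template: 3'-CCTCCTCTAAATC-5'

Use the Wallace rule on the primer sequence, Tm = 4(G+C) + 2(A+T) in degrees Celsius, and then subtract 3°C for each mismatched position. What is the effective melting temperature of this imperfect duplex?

33°C

Primer base counts: A=5, T=3, G=5, C=0 → A+T=8, G+C=5
Perfect-match Tm = 2(8) + 4(5) = 16 + 20 = 36°C
Mismatches (positions where the bases are not complementary): 1 (at position 5)
Effective Tm = 36 − 1×3 = 36 − 3 = 33°C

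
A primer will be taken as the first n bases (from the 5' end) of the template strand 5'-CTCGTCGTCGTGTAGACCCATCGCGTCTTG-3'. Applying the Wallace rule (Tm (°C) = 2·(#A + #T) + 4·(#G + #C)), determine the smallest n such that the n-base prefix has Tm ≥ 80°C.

n = 25

First 24 bases: CTCGTCGTCGTGTAGACCCATCGC → Tm = 78°C (< 80°C)
First 25 bases: CTCGTCGTCGTGTAGACCCATCGCG → Tm = 82°C (≥ 80°C)
Each additional base adds 2°C (A/T) or 4°C (G/C), so Tm is non-decreasing in n; n = 25 is the first length to reach 80°C.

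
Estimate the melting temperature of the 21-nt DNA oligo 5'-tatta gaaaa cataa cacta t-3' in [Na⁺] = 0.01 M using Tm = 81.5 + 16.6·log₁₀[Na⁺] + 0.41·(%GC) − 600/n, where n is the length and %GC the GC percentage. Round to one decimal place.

Length n = 21. Counting bases: C=3, G=1, A=11, T=6
G+C = 4, so %GC = 4/21 × 100 = 19.048%
Salt term: 16.6 × (-2) = -33.2
GC term: 0.41 × 19.048 = 7.81; length term: −600/21 = −28.571
Tm = 81.5 + (-33.2) + 7.81 − 28.571 = 27.539 → 27.5°C

27.5°C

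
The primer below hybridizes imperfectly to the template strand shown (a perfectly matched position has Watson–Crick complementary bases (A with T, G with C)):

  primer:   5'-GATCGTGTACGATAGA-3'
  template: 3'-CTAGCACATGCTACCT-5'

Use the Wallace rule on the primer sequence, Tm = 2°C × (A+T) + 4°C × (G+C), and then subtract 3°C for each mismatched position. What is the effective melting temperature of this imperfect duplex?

43°C

Primer base counts: A=5, T=4, G=5, C=2 → A+T=9, G+C=7
Perfect-match Tm = 2(9) + 4(7) = 18 + 28 = 46°C
Mismatches (positions where the bases are not complementary): 1 (at position 14)
Effective Tm = 46 − 1×3 = 46 − 3 = 43°C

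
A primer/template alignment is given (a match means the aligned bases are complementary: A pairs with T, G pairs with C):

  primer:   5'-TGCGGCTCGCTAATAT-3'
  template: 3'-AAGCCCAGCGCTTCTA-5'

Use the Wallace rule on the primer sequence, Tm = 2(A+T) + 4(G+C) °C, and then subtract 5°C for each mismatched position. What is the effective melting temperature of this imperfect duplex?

28°C

Primer base counts: A=3, T=5, G=4, C=4 → A+T=8, G+C=8
Perfect-match Tm = 2(8) + 4(8) = 16 + 32 = 48°C
Mismatches (positions where the bases are not complementary): 4 (at positions 2, 6, 11, 14)
Effective Tm = 48 − 4×5 = 48 − 20 = 28°C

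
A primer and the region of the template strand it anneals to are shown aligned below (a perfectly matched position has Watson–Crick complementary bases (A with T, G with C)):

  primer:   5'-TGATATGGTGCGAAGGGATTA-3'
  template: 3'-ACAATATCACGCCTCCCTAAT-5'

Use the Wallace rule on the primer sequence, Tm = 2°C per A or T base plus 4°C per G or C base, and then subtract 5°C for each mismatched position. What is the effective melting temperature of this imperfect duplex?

Primer base counts: A=6, T=6, G=8, C=1 → A+T=12, G+C=9
Perfect-match Tm = 2(12) + 4(9) = 24 + 36 = 60°C
Mismatches (positions where the bases are not complementary): 3 (at positions 3, 7, 13)
Effective Tm = 60 − 3×5 = 60 − 15 = 45°C

45°C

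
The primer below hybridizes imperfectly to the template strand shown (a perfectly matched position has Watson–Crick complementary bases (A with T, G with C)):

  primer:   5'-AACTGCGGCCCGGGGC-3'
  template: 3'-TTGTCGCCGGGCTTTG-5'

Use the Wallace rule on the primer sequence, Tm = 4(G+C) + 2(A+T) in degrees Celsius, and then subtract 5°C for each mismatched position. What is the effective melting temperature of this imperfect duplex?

38°C

Primer base counts: A=2, T=1, G=7, C=6 → A+T=3, G+C=13
Perfect-match Tm = 2(3) + 4(13) = 6 + 52 = 58°C
Mismatches (positions where the bases are not complementary): 4 (at positions 4, 13, 14, 15)
Effective Tm = 58 − 4×5 = 58 − 20 = 38°C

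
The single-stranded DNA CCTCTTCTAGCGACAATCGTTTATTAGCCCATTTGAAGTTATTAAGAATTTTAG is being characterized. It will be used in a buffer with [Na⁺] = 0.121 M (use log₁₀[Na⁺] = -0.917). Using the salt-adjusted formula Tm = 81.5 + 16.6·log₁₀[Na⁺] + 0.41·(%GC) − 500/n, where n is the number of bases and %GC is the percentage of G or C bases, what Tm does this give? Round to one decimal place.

Length n = 54. Scanning the sequence gives A=15, G=8, T=21, C=10.
G+C = 18, so %GC = 18/54 × 100 = 33.333%
Salt term: 16.6 × (-0.917) = -15.222
GC term: 0.41 × 33.333 = 13.667; length term: −500/54 = −9.259
Tm = 81.5 + (-15.222) + 13.667 − 9.259 = 70.686 → 70.7°C

70.7°C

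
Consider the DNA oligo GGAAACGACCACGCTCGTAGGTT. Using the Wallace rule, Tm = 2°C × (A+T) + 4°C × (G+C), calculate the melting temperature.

Counting bases: A=6, G=7, C=6, T=4
So N_AT = 10 and N_GC = 13.
Tm = 2(10) + 4(13) = 20 + 52 = 72°C

72°C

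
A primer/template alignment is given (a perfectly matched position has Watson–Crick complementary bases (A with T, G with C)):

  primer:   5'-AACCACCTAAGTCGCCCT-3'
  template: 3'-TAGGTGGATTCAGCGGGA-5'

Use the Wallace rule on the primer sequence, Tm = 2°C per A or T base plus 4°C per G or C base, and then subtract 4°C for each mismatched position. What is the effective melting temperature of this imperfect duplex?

Primer base counts: A=5, T=3, G=2, C=8 → A+T=8, G+C=10
Perfect-match Tm = 2(8) + 4(10) = 16 + 40 = 56°C
Mismatches (positions where the bases are not complementary): 1 (at position 2)
Effective Tm = 56 − 1×4 = 56 − 4 = 52°C

52°C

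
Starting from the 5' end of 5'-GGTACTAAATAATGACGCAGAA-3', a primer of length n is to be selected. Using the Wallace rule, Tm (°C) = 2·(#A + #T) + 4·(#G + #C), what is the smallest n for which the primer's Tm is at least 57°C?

n = 21

First 20 bases: GGTACTAAATAATGACGCAG → Tm = 56°C (< 57°C)
First 21 bases: GGTACTAAATAATGACGCAGA → Tm = 58°C (≥ 57°C)
Each additional base adds 2°C (A/T) or 4°C (G/C), so Tm is non-decreasing in n; n = 21 is the first length to reach 57°C.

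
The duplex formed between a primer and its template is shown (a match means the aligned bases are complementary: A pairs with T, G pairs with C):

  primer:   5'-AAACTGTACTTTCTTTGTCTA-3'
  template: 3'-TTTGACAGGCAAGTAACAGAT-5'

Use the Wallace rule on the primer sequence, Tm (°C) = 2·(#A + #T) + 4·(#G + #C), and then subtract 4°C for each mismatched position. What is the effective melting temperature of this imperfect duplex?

Primer base counts: A=5, T=10, G=2, C=4 → A+T=15, G+C=6
Perfect-match Tm = 2(15) + 4(6) = 30 + 24 = 54°C
Mismatches (positions where the bases are not complementary): 3 (at positions 8, 10, 14)
Effective Tm = 54 − 3×4 = 54 − 12 = 42°C

42°C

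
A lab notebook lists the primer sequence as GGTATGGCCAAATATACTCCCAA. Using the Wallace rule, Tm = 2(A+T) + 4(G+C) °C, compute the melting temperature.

Base counts: T=5, G=4, C=6, A=8
A+T = 13, G+C = 10
Tm = 2×13 + 4×10 = 66°C

66°C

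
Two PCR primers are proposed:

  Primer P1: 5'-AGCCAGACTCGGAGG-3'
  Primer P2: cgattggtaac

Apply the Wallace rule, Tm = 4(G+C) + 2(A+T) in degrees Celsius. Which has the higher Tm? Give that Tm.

Primer P1, 50°C

Primer P1: A+T=5, G+C=10 → Tm = 2(5)+4(10) = 50°C
Primer P2: A+T=6, G+C=5 → Tm = 2(6)+4(5) = 32°C
50°C vs 32°C → primer P1 is higher.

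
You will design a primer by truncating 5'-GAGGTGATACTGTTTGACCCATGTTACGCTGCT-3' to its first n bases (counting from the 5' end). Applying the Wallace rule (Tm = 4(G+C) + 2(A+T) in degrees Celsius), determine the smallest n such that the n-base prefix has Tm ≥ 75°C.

First 26 bases: GAGGTGATACTGTTTGACCCATGTTA → Tm = 74°C (< 75°C)
First 27 bases: GAGGTGATACTGTTTGACCCATGTTAC → Tm = 78°C (≥ 75°C)
Since every base adds ≥2°C, Tm only increases with n, so the threshold is first crossed at n = 27.

n = 27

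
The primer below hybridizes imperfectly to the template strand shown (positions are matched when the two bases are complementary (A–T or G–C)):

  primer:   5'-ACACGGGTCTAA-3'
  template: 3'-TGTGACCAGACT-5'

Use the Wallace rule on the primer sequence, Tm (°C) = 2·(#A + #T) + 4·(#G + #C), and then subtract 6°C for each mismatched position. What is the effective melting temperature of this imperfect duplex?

24°C

Primer base counts: A=4, T=2, G=3, C=3 → A+T=6, G+C=6
Perfect-match Tm = 2(6) + 4(6) = 12 + 24 = 36°C
Mismatches (positions where the bases are not complementary): 2 (at positions 5, 11)
Effective Tm = 36 − 2×6 = 36 − 12 = 24°C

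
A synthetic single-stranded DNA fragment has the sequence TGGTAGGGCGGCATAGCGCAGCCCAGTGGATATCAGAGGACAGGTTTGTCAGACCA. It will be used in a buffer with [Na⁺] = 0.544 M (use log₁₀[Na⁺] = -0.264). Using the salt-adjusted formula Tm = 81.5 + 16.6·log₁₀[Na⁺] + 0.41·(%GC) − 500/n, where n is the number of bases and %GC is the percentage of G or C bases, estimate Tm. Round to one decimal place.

Length n = 56. T=10, C=12, A=14, G=20
G+C = 32, so %GC = 32/56 × 100 = 57.143%
Salt term: 16.6 × (-0.264) = -4.382
GC term: 0.41 × 57.143 = 23.429; length term: −500/56 = −8.929
Tm = 81.5 + (-4.382) + 23.429 − 8.929 = 91.618 → 91.6°C

91.6°C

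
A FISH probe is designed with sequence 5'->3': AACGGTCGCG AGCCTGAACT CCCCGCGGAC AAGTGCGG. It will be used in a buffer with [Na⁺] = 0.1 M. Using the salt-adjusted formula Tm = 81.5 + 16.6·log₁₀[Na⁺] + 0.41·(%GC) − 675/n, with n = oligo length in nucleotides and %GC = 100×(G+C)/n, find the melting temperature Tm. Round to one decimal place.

Length n = 38. A=8, T=4, C=13, G=13
G+C = 26, so %GC = 26/38 × 100 = 68.421%
Salt term: 16.6 × (-1) = -16.6
GC term: 0.41 × 68.421 = 28.053; length term: −675/38 = −17.763
Tm = 81.5 + (-16.6) + 28.053 − 17.763 = 75.19 → 75.2°C

75.2°C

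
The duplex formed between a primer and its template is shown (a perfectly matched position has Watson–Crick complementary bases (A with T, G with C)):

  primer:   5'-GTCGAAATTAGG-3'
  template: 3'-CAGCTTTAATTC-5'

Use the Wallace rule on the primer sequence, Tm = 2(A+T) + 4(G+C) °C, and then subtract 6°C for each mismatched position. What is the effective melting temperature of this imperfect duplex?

Primer base counts: A=4, T=3, G=4, C=1 → A+T=7, G+C=5
Perfect-match Tm = 2(7) + 4(5) = 14 + 20 = 34°C
Mismatches (positions where the bases are not complementary): 1 (at position 11)
Effective Tm = 34 − 1×6 = 34 − 6 = 28°C

28°C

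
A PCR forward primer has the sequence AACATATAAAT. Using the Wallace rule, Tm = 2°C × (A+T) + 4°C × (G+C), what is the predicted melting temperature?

24°C

Scanning the sequence gives G=0, C=1, T=3, A=7.
A+T = 10, G+C = 1
Tm = 2(10) + 4(1) = 20 + 4 = 24°C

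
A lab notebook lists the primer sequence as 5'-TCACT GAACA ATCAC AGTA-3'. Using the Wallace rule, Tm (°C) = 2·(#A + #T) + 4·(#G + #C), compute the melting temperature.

G=2, C=5, A=8, T=4
AT pairs contribute 12, GC pairs contribute 7.
Tm = 4·7 + 2·12 = 28 + 24 = 52°C

52°C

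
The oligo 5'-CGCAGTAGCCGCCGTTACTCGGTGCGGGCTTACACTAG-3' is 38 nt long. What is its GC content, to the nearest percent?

63%

T=8, C=12, G=12, A=6
G+C = 12 + 12 = 24 out of 38 bases
%GC = 24/38 × 100 = 63.16% ≈ 63%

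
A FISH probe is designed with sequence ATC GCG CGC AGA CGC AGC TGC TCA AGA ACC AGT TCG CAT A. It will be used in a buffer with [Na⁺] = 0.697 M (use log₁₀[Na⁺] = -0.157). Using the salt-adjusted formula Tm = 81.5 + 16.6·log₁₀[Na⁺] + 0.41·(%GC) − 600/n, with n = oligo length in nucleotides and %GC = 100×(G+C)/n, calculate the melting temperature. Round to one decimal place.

Length n = 40. Counting bases: G=10, A=11, C=13, T=6
G+C = 23, so %GC = 23/40 × 100 = 57.5%
Salt term: 16.6 × (-0.157) = -2.606
GC term: 0.41 × 57.5 = 23.575; length term: −600/40 = −15
Tm = 81.5 + (-2.606) + 23.575 − 15 = 87.469 → 87.5°C

87.5°C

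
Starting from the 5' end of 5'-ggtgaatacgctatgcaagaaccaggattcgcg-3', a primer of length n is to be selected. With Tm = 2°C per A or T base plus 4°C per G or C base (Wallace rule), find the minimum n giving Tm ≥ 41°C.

n = 15

First 14 bases: GGTGAATACGCTAT → Tm = 40°C (< 41°C)
First 15 bases: GGTGAATACGCTATG → Tm = 44°C (≥ 41°C)
Since every base adds ≥2°C, Tm only increases with n, so the threshold is first crossed at n = 15.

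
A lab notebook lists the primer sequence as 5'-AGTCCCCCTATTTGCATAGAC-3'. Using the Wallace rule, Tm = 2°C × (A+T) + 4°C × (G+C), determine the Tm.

62°C

Base counts: G=3, C=7, T=6, A=5
So N_AT = 11 and N_GC = 10.
Tm = 2×11 + 4×10 = 62°C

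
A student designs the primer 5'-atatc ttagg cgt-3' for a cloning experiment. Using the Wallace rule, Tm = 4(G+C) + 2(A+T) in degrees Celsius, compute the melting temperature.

Counting bases: C=2, G=3, T=5, A=3
AT pairs contribute 8, GC pairs contribute 5.
Tm = 2(8) + 4(5) = 16 + 20 = 36°C

36°C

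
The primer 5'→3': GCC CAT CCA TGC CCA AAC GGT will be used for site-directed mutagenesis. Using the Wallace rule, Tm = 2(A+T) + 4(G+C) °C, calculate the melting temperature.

G=4, A=5, T=3, C=9
So N_AT = 8 and N_GC = 13.
Tm = 2(8) + 4(13) = 16 + 52 = 68°C

68°C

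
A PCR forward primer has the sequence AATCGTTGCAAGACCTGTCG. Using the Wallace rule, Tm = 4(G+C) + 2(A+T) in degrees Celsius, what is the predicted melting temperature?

60°C

Scanning the sequence gives T=5, A=5, G=5, C=5.
So N_AT = 10 and N_GC = 10.
Tm = 4·10 + 2·10 = 40 + 20 = 60°C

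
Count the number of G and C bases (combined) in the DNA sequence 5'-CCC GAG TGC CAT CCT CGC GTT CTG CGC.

C=12, T=6, G=7, A=2
G+C = 7 + 12 = 19

19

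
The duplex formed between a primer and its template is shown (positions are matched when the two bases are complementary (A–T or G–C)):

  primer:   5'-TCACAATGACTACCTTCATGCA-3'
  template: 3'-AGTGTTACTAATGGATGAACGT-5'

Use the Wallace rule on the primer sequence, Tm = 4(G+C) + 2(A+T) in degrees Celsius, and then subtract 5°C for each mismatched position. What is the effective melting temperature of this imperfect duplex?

Primer base counts: A=7, T=6, G=2, C=7 → A+T=13, G+C=9
Perfect-match Tm = 2(13) + 4(9) = 26 + 36 = 62°C
Mismatches (positions where the bases are not complementary): 3 (at positions 10, 16, 18)
Effective Tm = 62 − 3×5 = 62 − 15 = 47°C

47°C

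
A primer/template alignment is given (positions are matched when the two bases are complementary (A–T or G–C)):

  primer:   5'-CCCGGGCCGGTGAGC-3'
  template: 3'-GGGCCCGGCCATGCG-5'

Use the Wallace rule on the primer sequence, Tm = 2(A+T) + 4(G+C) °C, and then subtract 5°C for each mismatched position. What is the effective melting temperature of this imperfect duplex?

Primer base counts: A=1, T=1, G=7, C=6 → A+T=2, G+C=13
Perfect-match Tm = 2(2) + 4(13) = 4 + 52 = 56°C
Mismatches (positions where the bases are not complementary): 2 (at positions 12, 13)
Effective Tm = 56 − 2×5 = 56 − 10 = 46°C

46°C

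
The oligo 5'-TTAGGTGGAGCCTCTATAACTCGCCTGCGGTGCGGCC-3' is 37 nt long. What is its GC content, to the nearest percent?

Counting bases: C=11, T=9, A=5, G=12
G+C = 12 + 11 = 23 out of 37 bases
%GC = 23/37 × 100 = 62.16% ≈ 62%

62%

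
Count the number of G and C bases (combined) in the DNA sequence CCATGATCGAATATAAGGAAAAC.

T=4, C=4, A=11, G=4
G+C = 4 + 4 = 8

8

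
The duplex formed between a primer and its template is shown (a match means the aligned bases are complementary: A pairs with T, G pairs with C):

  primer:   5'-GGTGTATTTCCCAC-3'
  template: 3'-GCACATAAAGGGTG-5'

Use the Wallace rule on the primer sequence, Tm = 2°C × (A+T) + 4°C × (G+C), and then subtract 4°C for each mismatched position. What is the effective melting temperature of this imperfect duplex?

38°C

Primer base counts: A=2, T=5, G=3, C=4 → A+T=7, G+C=7
Perfect-match Tm = 2(7) + 4(7) = 14 + 28 = 42°C
Mismatches (positions where the bases are not complementary): 1 (at position 1)
Effective Tm = 42 − 1×4 = 42 − 4 = 38°C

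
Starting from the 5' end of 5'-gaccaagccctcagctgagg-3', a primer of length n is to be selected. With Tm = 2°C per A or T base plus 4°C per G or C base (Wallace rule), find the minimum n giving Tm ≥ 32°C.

First 9 bases: GACCAAGCC → Tm = 30°C (< 32°C)
First 10 bases: GACCAAGCCC → Tm = 34°C (≥ 32°C)
Since every base adds ≥2°C, Tm only increases with n, so the threshold is first crossed at n = 10.

n = 10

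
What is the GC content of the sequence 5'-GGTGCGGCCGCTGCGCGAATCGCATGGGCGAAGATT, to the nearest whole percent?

67%

Counting bases: G=15, A=6, T=6, C=9
G+C = 15 + 9 = 24 out of 36 bases
%GC = 24/36 × 100 = 66.67% ≈ 67%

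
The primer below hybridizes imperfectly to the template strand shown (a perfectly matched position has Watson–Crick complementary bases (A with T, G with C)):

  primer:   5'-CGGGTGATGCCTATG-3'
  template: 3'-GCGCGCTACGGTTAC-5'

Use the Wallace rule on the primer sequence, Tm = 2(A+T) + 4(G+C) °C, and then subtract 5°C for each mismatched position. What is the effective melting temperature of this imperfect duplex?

33°C

Primer base counts: A=2, T=4, G=6, C=3 → A+T=6, G+C=9
Perfect-match Tm = 2(6) + 4(9) = 12 + 36 = 48°C
Mismatches (positions where the bases are not complementary): 3 (at positions 3, 5, 12)
Effective Tm = 48 − 3×5 = 48 − 15 = 33°C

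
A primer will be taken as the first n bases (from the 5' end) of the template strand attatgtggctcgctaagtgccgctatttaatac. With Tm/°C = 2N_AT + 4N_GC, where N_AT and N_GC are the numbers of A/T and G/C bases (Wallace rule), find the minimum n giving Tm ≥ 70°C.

n = 23

First 22 bases: ATTATGTGGCTCGCTAAGTGCC → Tm = 66°C (< 70°C)
First 23 bases: ATTATGTGGCTCGCTAAGTGCCG → Tm = 70°C (≥ 70°C)
Since every base adds ≥2°C, Tm only increases with n, so the threshold is first crossed at n = 23.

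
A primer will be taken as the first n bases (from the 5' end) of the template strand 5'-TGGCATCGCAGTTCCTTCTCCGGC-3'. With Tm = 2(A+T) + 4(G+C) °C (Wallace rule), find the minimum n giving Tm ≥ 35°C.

First 10 bases: TGGCATCGCA → Tm = 32°C (< 35°C)
First 11 bases: TGGCATCGCAG → Tm = 36°C (≥ 35°C)
Since every base adds ≥2°C, Tm only increases with n, so the threshold is first crossed at n = 11.

n = 11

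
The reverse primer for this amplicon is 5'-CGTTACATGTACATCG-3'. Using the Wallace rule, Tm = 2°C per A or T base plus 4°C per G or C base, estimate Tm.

46°C

Counting bases: T=5, C=4, A=4, G=3
AT pairs contribute 9, GC pairs contribute 7.
Tm = 4·7 + 2·9 = 28 + 18 = 46°C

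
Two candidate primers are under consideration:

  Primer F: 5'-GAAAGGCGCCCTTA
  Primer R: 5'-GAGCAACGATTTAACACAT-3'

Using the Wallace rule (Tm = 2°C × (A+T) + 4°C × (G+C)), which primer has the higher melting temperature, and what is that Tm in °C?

Primer F: A+T=6, G+C=8 → Tm = 2(6)+4(8) = 44°C
Primer R: A+T=12, G+C=7 → Tm = 2(12)+4(7) = 52°C
44°C vs 52°C → primer R is higher.

Primer R, 52°C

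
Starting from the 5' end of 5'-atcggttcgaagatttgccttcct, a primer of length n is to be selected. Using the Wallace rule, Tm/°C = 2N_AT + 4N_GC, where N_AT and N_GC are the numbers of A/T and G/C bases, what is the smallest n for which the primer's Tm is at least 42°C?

First 14 bases: ATCGGTTCGAAGAT → Tm = 40°C (< 42°C)
First 15 bases: ATCGGTTCGAAGATT → Tm = 42°C (≥ 42°C)
Since every base adds ≥2°C, Tm only increases with n, so the threshold is first crossed at n = 15.

n = 15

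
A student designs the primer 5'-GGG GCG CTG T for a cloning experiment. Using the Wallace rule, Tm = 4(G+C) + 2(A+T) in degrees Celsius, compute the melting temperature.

36°C

Base counts: G=6, C=2, T=2, A=0
So N_AT = 2 and N_GC = 8.
Tm = 4·8 + 2·2 = 32 + 4 = 36°C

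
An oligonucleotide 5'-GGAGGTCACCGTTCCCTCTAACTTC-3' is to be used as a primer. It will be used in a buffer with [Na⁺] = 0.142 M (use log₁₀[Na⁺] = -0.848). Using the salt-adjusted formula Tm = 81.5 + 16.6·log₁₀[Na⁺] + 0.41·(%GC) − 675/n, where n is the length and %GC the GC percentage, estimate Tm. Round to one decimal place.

Length n = 25. C=9, G=5, T=7, A=4
G+C = 14, so %GC = 14/25 × 100 = 56%
Salt term: 16.6 × (-0.848) = -14.077
GC term: 0.41 × 56 = 22.96; length term: −675/25 = −27
Tm = 81.5 + (-14.077) + 22.96 − 27 = 63.383 → 63.4°C

63.4°C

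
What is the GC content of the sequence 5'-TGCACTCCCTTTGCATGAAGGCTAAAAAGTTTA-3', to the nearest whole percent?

Base counts: T=10, A=10, C=7, G=6
G+C = 6 + 7 = 13 out of 33 bases
%GC = 13/33 × 100 = 39.39% ≈ 39%

39%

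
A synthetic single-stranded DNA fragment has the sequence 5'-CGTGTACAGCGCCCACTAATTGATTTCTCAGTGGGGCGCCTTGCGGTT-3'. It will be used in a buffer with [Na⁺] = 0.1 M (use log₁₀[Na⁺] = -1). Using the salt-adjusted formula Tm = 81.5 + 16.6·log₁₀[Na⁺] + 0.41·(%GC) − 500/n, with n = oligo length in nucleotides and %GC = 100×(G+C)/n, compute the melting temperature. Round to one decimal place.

77.5°C

Length n = 48. Counting bases: A=7, C=13, T=14, G=14
G+C = 27, so %GC = 27/48 × 100 = 56.25%
Salt term: 16.6 × (-1) = -16.6
GC term: 0.41 × 56.25 = 23.062; length term: −500/48 = −10.417
Tm = 81.5 + (-16.6) + 23.062 − 10.417 = 77.545 → 77.5°C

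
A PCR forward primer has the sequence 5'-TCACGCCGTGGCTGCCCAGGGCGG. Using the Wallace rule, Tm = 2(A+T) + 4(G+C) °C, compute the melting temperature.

86°C

G=10, C=9, T=3, A=2
A+T = 5, G+C = 19
Tm = 2×5 + 4×19 = 86°C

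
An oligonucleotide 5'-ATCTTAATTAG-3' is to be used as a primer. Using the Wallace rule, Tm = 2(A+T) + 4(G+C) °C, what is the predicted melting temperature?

26°C

Scanning the sequence gives A=4, C=1, T=5, G=1.
AT pairs contribute 9, GC pairs contribute 2.
Tm = 4·2 + 2·9 = 8 + 18 = 26°C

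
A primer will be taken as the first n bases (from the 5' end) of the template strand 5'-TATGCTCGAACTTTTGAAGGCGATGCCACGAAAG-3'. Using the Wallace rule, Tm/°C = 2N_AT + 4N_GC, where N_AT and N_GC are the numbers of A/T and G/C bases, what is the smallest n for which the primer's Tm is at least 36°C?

First 12 bases: TATGCTCGAACT → Tm = 34°C (< 36°C)
First 13 bases: TATGCTCGAACTT → Tm = 36°C (≥ 36°C)
Each additional base adds 2°C (A/T) or 4°C (G/C), so Tm is non-decreasing in n; n = 13 is the first length to reach 36°C.

n = 13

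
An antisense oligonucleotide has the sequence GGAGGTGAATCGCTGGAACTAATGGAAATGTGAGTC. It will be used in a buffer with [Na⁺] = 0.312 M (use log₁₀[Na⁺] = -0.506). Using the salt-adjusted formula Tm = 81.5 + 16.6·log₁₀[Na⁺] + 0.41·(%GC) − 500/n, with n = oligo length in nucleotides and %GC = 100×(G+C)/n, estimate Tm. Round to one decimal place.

Length n = 36. Base counts: C=4, A=11, T=8, G=13
G+C = 17, so %GC = 17/36 × 100 = 47.222%
Salt term: 16.6 × (-0.506) = -8.4
GC term: 0.41 × 47.222 = 19.361; length term: −500/36 = −13.889
Tm = 81.5 + (-8.4) + 19.361 − 13.889 = 78.572 → 78.6°C

78.6°C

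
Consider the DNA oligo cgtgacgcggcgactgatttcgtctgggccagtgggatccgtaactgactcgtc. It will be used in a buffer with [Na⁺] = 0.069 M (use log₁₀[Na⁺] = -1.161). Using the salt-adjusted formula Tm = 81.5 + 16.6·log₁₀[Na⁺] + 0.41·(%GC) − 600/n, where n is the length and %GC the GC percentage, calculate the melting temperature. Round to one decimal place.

76.2°C

Length n = 54. Scanning the sequence gives C=15, T=13, A=8, G=18.
G+C = 33, so %GC = 33/54 × 100 = 61.111%
Salt term: 16.6 × (-1.161) = -19.273
GC term: 0.41 × 61.111 = 25.056; length term: −600/54 = −11.111
Tm = 81.5 + (-19.273) + 25.056 − 11.111 = 76.172 → 76.2°C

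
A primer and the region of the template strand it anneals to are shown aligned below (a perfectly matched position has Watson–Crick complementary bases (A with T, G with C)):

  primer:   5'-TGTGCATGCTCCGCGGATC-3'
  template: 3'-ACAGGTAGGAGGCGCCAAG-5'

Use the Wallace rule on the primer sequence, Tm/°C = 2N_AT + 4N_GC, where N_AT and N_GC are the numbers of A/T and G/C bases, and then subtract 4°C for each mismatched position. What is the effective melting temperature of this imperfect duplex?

Primer base counts: A=2, T=5, G=6, C=6 → A+T=7, G+C=12
Perfect-match Tm = 2(7) + 4(12) = 14 + 48 = 62°C
Mismatches (positions where the bases are not complementary): 3 (at positions 4, 8, 17)
Effective Tm = 62 − 3×4 = 62 − 12 = 50°C

50°C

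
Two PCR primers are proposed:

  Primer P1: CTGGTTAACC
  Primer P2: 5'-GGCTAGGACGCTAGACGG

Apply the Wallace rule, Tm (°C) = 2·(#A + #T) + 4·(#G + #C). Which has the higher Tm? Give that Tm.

Primer P1: A+T=5, G+C=5 → Tm = 2(5)+4(5) = 30°C
Primer P2: A+T=6, G+C=12 → Tm = 2(6)+4(12) = 60°C
30°C vs 60°C → primer P2 is higher.

Primer P2, 60°C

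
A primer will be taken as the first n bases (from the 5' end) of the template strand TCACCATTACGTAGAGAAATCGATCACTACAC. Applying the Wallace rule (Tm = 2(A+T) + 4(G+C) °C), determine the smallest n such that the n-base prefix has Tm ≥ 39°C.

n = 14

First 13 bases: TCACCATTACGTA → Tm = 36°C (< 39°C)
First 14 bases: TCACCATTACGTAG → Tm = 40°C (≥ 39°C)
Since every base adds ≥2°C, Tm only increases with n, so the threshold is first crossed at n = 14.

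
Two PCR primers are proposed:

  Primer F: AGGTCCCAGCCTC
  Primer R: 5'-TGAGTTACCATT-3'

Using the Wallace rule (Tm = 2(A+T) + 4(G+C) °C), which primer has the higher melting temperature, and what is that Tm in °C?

Primer F, 44°C

Primer F: A+T=4, G+C=9 → Tm = 2(4)+4(9) = 44°C
Primer R: A+T=8, G+C=4 → Tm = 2(8)+4(4) = 32°C
44°C vs 32°C → primer F is higher.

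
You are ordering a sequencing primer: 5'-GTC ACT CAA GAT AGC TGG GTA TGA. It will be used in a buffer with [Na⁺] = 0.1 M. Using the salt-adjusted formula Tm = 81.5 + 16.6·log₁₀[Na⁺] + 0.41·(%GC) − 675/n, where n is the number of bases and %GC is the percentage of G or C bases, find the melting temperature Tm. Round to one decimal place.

55.6°C

Length n = 24. A=7, C=4, G=7, T=6
G+C = 11, so %GC = 11/24 × 100 = 45.833%
Salt term: 16.6 × (-1) = -16.6
GC term: 0.41 × 45.833 = 18.792; length term: −675/24 = −28.125
Tm = 81.5 + (-16.6) + 18.792 − 28.125 = 55.567 → 55.6°C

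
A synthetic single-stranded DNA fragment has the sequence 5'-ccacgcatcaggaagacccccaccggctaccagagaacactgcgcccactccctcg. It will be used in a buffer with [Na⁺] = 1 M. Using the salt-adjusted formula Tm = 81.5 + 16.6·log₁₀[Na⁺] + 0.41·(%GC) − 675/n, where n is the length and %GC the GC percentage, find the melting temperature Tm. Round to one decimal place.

96.5°C

Length n = 56. C=26, G=11, A=14, T=5
G+C = 37, so %GC = 37/56 × 100 = 66.071%
Salt term: 16.6 × (0) = 0
GC term: 0.41 × 66.071 = 27.089; length term: −675/56 = −12.054
Tm = 81.5 + (0) + 27.089 − 12.054 = 96.535 → 96.5°C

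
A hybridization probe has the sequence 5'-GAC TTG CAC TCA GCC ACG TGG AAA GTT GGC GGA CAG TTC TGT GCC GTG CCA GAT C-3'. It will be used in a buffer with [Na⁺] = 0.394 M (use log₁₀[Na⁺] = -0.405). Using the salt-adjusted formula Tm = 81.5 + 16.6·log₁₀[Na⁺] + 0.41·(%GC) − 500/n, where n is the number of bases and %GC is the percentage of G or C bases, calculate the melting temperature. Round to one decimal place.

89.5°C

Length n = 55. T=12, C=15, G=17, A=11
G+C = 32, so %GC = 32/55 × 100 = 58.182%
Salt term: 16.6 × (-0.405) = -6.723
GC term: 0.41 × 58.182 = 23.855; length term: −500/55 = −9.091
Tm = 81.5 + (-6.723) + 23.855 − 9.091 = 89.541 → 89.5°C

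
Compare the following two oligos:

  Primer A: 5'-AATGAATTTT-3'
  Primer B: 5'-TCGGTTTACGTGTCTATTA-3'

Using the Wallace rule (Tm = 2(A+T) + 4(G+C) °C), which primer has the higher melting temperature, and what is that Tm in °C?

Primer A: A+T=9, G+C=1 → Tm = 2(9)+4(1) = 22°C
Primer B: A+T=12, G+C=7 → Tm = 2(12)+4(7) = 52°C
22°C vs 52°C → primer B is higher.

Primer B, 52°C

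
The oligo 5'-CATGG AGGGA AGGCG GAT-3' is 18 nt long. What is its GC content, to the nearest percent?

61%

Base counts: G=9, C=2, A=5, T=2
G+C = 9 + 2 = 11 out of 18 bases
%GC = 11/18 × 100 = 61.11% ≈ 61%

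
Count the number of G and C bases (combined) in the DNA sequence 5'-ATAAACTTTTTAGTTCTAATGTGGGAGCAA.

9

Scanning the sequence gives G=6, C=3, A=10, T=11.
Total G or C: 6 + 3 = 9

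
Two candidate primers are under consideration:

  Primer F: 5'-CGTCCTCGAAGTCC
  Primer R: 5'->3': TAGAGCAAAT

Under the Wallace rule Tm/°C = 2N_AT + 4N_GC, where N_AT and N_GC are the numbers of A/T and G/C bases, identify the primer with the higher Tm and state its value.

Primer F: A+T=5, G+C=9 → Tm = 2(5)+4(9) = 46°C
Primer R: A+T=7, G+C=3 → Tm = 2(7)+4(3) = 26°C
46°C vs 26°C → primer F is higher.

Primer F, 46°C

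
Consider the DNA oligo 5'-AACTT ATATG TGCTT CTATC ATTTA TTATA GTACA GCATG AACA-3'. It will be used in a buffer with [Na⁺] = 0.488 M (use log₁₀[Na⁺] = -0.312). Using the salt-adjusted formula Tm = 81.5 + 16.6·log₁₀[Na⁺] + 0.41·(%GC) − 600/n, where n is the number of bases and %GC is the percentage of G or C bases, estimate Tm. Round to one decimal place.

73.9°C

Length n = 44. Scanning the sequence gives G=5, T=17, C=7, A=15.
G+C = 12, so %GC = 12/44 × 100 = 27.273%
Salt term: 16.6 × (-0.312) = -5.179
GC term: 0.41 × 27.273 = 11.182; length term: −600/44 = −13.636
Tm = 81.5 + (-5.179) + 11.182 − 13.636 = 73.867 → 73.9°C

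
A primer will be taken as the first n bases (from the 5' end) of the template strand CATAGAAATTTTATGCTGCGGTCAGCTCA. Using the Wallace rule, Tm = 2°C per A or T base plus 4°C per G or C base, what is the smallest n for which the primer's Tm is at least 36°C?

First 14 bases: CATAGAAATTTTAT → Tm = 32°C (< 36°C)
First 15 bases: CATAGAAATTTTATG → Tm = 36°C (≥ 36°C)
Each additional base adds 2°C (A/T) or 4°C (G/C), so Tm is non-decreasing in n; n = 15 is the first length to reach 36°C.

n = 15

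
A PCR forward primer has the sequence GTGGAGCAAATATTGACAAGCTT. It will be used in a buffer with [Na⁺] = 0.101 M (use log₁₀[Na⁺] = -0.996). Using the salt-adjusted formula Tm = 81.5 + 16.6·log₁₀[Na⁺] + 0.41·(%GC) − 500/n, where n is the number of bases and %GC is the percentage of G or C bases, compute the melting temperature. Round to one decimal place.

59.3°C

Length n = 23. Counting bases: G=6, T=6, C=3, A=8
G+C = 9, so %GC = 9/23 × 100 = 39.13%
Salt term: 16.6 × (-0.996) = -16.534
GC term: 0.41 × 39.13 = 16.043; length term: −500/23 = −21.739
Tm = 81.5 + (-16.534) + 16.043 − 21.739 = 59.27 → 59.3°C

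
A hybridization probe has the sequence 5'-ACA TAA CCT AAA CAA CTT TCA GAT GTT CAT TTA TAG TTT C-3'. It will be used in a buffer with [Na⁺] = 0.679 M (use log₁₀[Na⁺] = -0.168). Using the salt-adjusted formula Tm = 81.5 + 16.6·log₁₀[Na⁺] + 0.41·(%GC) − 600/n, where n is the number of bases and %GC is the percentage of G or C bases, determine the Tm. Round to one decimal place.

Length n = 40. Base counts: T=15, C=8, G=3, A=14
G+C = 11, so %GC = 11/40 × 100 = 27.5%
Salt term: 16.6 × (-0.168) = -2.789
GC term: 0.41 × 27.5 = 11.275; length term: −600/40 = −15
Tm = 81.5 + (-2.789) + 11.275 − 15 = 74.986 → 75.0°C

75.0°C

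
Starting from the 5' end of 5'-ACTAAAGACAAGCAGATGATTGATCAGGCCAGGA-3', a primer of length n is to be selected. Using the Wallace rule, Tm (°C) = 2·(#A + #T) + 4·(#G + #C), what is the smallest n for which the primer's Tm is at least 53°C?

First 19 bases: ACTAAAGACAAGCAGATGA → Tm = 52°C (< 53°C)
First 20 bases: ACTAAAGACAAGCAGATGAT → Tm = 54°C (≥ 53°C)
Since every base adds ≥2°C, Tm only increases with n, so the threshold is first crossed at n = 20.

n = 20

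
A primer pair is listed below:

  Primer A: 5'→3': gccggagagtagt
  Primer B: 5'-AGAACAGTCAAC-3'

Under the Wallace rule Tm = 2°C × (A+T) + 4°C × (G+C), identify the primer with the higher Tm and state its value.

Primer A: A+T=5, G+C=8 → Tm = 2(5)+4(8) = 42°C
Primer B: A+T=7, G+C=5 → Tm = 2(7)+4(5) = 34°C
42°C vs 34°C → primer A is higher.

Primer A, 42°C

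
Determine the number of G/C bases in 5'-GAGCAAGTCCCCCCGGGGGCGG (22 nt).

Scanning the sequence gives T=1, C=8, G=10, A=3.
G+C = 10 + 8 = 18

18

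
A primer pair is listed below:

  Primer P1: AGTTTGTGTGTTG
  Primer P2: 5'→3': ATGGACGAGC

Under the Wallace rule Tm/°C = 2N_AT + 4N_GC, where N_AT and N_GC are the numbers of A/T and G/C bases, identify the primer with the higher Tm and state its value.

Primer P1: A+T=8, G+C=5 → Tm = 2(8)+4(5) = 36°C
Primer P2: A+T=4, G+C=6 → Tm = 2(4)+4(6) = 32°C
36°C vs 32°C → primer P1 is higher.

Primer P1, 36°C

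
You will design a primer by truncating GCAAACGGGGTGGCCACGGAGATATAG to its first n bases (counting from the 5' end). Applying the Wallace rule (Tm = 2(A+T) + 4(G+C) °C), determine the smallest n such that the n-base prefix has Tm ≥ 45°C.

n = 14

First 13 bases: GCAAACGGGGTGG → Tm = 44°C (< 45°C)
First 14 bases: GCAAACGGGGTGGC → Tm = 48°C (≥ 45°C)
Since every base adds ≥2°C, Tm only increases with n, so the threshold is first crossed at n = 14.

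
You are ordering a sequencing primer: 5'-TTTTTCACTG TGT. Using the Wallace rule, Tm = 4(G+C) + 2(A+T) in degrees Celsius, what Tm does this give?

T=8, A=1, G=2, C=2
A+T = 9, G+C = 4
Tm = 2×9 + 4×4 = 34°C

34°C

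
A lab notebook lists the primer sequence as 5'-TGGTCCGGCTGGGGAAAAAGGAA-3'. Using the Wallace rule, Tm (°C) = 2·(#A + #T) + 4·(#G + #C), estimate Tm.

Scanning the sequence gives A=7, T=3, C=3, G=10.
So N_AT = 10 and N_GC = 13.
Tm = 2(10) + 4(13) = 20 + 52 = 72°C

72°C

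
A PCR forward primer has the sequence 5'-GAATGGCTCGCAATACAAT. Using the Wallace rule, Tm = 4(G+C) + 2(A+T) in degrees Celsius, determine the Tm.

Counting bases: G=4, A=7, C=4, T=4
A+T = 11, G+C = 8
Tm = 4·8 + 2·11 = 32 + 22 = 54°C

54°C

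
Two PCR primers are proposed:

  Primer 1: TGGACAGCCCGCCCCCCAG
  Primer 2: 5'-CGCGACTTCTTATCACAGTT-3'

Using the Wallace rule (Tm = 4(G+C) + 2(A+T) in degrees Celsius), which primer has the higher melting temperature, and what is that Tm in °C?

Primer 1: A+T=4, G+C=15 → Tm = 2(4)+4(15) = 68°C
Primer 2: A+T=11, G+C=9 → Tm = 2(11)+4(9) = 58°C
68°C vs 58°C → primer 1 is higher.

Primer 1, 68°C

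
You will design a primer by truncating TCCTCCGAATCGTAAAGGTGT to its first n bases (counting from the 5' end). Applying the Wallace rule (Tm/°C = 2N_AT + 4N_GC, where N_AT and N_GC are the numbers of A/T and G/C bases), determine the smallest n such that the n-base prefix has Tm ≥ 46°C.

First 15 bases: TCCTCCGAATCGTAA → Tm = 44°C (< 46°C)
First 16 bases: TCCTCCGAATCGTAAA → Tm = 46°C (≥ 46°C)
Since every base adds ≥2°C, Tm only increases with n, so the threshold is first crossed at n = 16.

n = 16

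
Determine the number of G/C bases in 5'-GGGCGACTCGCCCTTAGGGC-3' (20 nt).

Base counts: G=8, T=3, A=2, C=7
G+C = 8 + 7 = 15

15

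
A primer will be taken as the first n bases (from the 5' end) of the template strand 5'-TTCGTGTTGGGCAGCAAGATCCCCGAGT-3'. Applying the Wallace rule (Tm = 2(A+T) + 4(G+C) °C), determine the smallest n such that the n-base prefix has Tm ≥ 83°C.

n = 27

First 26 bases: TTCGTGTTGGGCAGCAAGATCCCCGA → Tm = 82°C (< 83°C)
First 27 bases: TTCGTGTTGGGCAGCAAGATCCCCGAG → Tm = 86°C (≥ 83°C)
Each additional base adds 2°C (A/T) or 4°C (G/C), so Tm is non-decreasing in n; n = 27 is the first length to reach 83°C.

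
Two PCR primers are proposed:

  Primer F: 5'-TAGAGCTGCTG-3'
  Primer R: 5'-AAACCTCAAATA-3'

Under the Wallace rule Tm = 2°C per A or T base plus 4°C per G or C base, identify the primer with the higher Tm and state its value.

Primer F: A+T=5, G+C=6 → Tm = 2(5)+4(6) = 34°C
Primer R: A+T=9, G+C=3 → Tm = 2(9)+4(3) = 30°C
34°C vs 30°C → primer F is higher.

Primer F, 34°C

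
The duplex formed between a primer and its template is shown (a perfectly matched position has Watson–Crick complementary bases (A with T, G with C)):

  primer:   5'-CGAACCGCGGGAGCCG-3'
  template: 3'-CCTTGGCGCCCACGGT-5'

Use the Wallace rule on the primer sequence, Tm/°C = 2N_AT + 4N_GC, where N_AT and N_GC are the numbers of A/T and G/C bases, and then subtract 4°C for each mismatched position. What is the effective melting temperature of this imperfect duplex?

46°C

Primer base counts: A=3, T=0, G=7, C=6 → A+T=3, G+C=13
Perfect-match Tm = 2(3) + 4(13) = 6 + 52 = 58°C
Mismatches (positions where the bases are not complementary): 3 (at positions 1, 12, 16)
Effective Tm = 58 − 3×4 = 58 − 12 = 46°C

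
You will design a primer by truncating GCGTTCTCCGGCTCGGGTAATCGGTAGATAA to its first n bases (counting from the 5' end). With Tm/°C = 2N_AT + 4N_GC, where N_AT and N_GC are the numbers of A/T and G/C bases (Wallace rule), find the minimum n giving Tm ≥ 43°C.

n = 13

First 12 bases: GCGTTCTCCGGC → Tm = 42°C (< 43°C)
First 13 bases: GCGTTCTCCGGCT → Tm = 44°C (≥ 43°C)
Since every base adds ≥2°C, Tm only increases with n, so the threshold is first crossed at n = 13.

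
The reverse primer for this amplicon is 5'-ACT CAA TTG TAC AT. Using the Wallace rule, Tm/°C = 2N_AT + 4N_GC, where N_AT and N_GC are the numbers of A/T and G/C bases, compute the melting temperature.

36°C

Counting bases: T=5, G=1, C=3, A=5
AT pairs contribute 10, GC pairs contribute 4.
Tm = 2(10) + 4(4) = 20 + 16 = 36°C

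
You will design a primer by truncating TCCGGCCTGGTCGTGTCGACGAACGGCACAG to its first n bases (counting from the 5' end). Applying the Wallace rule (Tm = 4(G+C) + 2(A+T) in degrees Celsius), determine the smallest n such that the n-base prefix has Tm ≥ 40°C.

n = 12

First 11 bases: TCCGGCCTGGT → Tm = 38°C (< 40°C)
First 12 bases: TCCGGCCTGGTC → Tm = 42°C (≥ 40°C)
Each additional base adds 2°C (A/T) or 4°C (G/C), so Tm is non-decreasing in n; n = 12 is the first length to reach 40°C.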